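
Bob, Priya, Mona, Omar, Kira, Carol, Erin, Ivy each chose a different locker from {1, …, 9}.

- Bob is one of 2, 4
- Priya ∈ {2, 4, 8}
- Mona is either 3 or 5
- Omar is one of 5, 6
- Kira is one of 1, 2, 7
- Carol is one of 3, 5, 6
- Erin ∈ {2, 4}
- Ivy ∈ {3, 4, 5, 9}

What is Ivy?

9

The 2 variables Bob and Erin are confined to {2, 4}, which locks those values in; drop them from Priya, Kira, Ivy.
Priya has just one choice, so Priya = 8.
The 3 variables Mona, Omar, Carol are confined to {3, 5, 6}, which locks those values in; drop them from Ivy.
So Ivy = 9.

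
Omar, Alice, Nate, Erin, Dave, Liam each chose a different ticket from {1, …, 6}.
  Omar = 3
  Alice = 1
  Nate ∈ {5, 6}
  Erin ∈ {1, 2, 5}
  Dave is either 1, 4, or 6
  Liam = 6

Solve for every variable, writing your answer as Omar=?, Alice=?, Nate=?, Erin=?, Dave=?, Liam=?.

Omar has just one choice, so Omar = 3.
That leaves Alice = 1. Eliminate 1 elsewhere: Erin, Dave.
Liam has just one choice, so Liam = 6. Eliminate 6 elsewhere: Nate, Dave.
Nate has just one choice, so Nate = 5. Eliminate 5 elsewhere: Erin.
That leaves Erin = 2.
Dave has just one choice, so Dave = 4.

Omar=3, Alice=1, Nate=5, Erin=2, Dave=4, Liam=6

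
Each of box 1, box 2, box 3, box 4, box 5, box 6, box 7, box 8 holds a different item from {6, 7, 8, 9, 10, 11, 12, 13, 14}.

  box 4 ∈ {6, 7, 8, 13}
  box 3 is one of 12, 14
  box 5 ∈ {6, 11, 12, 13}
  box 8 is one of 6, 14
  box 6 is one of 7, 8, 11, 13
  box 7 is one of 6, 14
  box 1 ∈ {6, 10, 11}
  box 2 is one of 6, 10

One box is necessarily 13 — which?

The 2 variables box 7 and box 8 are confined to {6, 14}, which locks those values in; drop them from box 1, box 2, box 3, box 4, box 5.
box 2's domain is down to {10}, so box 2 = 10. Remove 10 from box 1.
That leaves box 3 = 12. So box 5 can't be 12.
box 1 has just one choice, so box 1 = 11. Remove 11 from box 5, box 6.
So 13 goes to box 5.

box 5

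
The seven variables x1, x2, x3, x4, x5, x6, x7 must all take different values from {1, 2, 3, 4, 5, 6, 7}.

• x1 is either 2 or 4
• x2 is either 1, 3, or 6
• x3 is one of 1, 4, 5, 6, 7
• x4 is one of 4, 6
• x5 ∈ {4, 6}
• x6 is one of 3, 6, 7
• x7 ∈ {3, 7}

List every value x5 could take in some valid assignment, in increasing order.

Among the 7 variables, 2 fits only x1 (and all 7 values in {1, 2, 3, 4, 5, 6, 7} must be used), so x1 = 2.
The 6 still-open variables draw from only 6 values {1, 3, 4, 5, 6, 7}, so each is used; only x3 can be 5, hence x3 = 5.
The 5 still-open variables together cover exactly {1, 3, 4, 6, 7} — 5 values for 5 variables — and 1 appears only in x2's list, so x2 = 1.
x4 and x5 share exactly the 2 values {4, 6}; by pigeonhole those values go to them, so strike 4, 6 from x6.
No further eliminations apply; x5 can still be any of 4, 6.

4, 6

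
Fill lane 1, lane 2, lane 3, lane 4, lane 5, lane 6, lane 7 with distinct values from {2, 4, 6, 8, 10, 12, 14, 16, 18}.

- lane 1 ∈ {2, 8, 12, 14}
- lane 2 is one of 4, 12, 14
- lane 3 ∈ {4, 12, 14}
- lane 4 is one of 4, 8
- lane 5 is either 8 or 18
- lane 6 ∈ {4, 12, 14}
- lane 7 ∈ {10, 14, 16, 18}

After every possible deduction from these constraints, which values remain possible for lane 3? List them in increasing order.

4, 12, 14

The 3 variables lane 2, lane 3, lane 6 are confined to {4, 12, 14}, which locks those values in; drop them from lane 1, lane 4, lane 7.
lane 4 has just one choice, so lane 4 = 8. Strike 8 from lane 1, lane 5.
lane 5's domain is down to {18}, so lane 5 = 18. Strike 18 from lane 7.
lane 1's domain is down to {2}, so lane 1 = 2.
No further eliminations apply; lane 3 can still be any of 4, 12, 14.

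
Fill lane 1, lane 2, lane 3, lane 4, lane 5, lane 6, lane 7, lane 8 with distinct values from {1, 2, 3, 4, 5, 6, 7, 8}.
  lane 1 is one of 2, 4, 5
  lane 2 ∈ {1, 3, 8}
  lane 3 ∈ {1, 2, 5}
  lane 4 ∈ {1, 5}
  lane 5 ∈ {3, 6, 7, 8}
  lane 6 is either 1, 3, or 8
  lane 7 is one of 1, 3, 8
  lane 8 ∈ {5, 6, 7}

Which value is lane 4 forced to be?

Among the 8 variables, 4 fits only lane 1 (and all 8 values in {1, 2, 3, 4, 5, 6, 7, 8} must be used), so lane 1 = 4.
Among the 7 still-open variables, 2 fits only lane 3 (and all 7 values in {1, 2, 3, 5, 6, 7, 8} must be used), so lane 3 = 2.
The 3 variables lane 2, lane 6, lane 7 are confined to {1, 3, 8}, which locks those values in; drop them from lane 4, lane 5.
So lane 4 = 5.

5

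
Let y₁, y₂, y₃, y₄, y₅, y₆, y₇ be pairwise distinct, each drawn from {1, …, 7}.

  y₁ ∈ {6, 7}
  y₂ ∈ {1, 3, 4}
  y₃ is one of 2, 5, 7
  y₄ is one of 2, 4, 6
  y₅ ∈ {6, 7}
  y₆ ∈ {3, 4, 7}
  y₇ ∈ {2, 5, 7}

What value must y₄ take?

4

The 7 variables draw from only 7 values {1, 2, 3, 4, 5, 6, 7}, so each is used; only y₂ can be 1, hence y₂ = 1.
Among the 6 still-open variables, 3 fits only y₆ (and all 6 values in {2, 3, 4, 5, 6, 7} must be used), so y₆ = 3.
The 5 still-open variables draw from only 5 values {2, 4, 5, 6, 7}, so each is used; only y₄ can be 4, hence y₄ = 4.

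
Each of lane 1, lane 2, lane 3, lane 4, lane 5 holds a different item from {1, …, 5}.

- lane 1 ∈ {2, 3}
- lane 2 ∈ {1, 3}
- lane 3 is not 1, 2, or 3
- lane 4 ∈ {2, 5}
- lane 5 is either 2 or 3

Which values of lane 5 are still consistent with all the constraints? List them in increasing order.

The 5 variables together cover exactly {1, 2, 3, 4, 5} — 5 values for 5 variables — and 1 appears only in lane 2's list, so lane 2 = 1.
The 4 still-open variables together cover exactly {2, 3, 4, 5} — 4 values for 4 variables — and 4 appears only in lane 3's list, so lane 3 = 4.
The 3 still-open variables draw from only 3 values {2, 3, 5}, so each is used; only lane 4 can be 5, hence lane 4 = 5.
No further eliminations apply; lane 5 can still be any of 2, 3.

2, 3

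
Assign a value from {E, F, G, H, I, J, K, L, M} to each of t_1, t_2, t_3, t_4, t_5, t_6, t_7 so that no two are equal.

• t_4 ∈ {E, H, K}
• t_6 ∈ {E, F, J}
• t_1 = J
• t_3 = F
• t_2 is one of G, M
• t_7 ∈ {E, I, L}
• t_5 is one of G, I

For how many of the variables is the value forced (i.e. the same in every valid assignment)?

3

t_1 has just one choice, so t_1 = J. Eliminate J elsewhere: t_6.
t_3 has just one choice, so t_3 = F. Eliminate F elsewhere: t_6.
t_6 must be E (only option left). Eliminate E elsewhere: t_4, t_7.
Determined: t_1=J, t_3=F, t_6=E. The other variables each still have more than one consistent value. That makes 3.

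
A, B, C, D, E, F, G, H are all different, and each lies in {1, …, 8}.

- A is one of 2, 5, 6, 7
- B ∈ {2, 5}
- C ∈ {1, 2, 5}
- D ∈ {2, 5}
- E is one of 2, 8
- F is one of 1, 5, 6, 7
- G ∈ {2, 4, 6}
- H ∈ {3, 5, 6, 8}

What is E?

Among the 8 variables, 3 fits only H (and all 8 values in {1, 2, 3, 4, 5, 6, 7, 8} must be used), so H = 3.
The 7 still-open variables draw from only 7 values {1, 2, 4, 5, 6, 7, 8}, so each is used; only G can be 4, hence G = 4.
Among the 6 still-open variables, 8 fits only E (and all 6 values in {1, 2, 5, 6, 7, 8} must be used), so E = 8.

8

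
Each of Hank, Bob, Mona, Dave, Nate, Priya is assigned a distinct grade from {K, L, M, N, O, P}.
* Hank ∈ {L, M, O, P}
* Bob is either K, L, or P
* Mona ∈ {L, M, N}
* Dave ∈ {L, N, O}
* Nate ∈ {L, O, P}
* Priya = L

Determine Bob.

Priya has just one choice, so Priya = L. Remove L from Hank, Bob, Mona, Dave, Nate.
Among the 5 still-open variables, K fits only Bob (and all 5 values in {K, M, N, O, P} must be used), so Bob = K.

K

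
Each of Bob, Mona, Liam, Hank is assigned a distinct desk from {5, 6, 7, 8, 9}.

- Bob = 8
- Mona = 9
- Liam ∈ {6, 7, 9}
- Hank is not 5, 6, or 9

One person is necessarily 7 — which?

Bob must be 8 (only option left). Strike 8 from Hank.
So 7 goes to Hank.

Hank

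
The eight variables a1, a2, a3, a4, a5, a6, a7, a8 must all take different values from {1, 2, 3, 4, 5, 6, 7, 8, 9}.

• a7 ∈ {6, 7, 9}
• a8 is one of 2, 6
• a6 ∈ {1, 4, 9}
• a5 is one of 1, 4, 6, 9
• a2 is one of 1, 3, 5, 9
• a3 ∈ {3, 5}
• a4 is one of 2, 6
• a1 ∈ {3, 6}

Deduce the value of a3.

The 8 variables draw from only 8 values {1, 2, 3, 4, 5, 6, 7, 9}, so each is used; only a7 can be 7, hence a7 = 7.
a4 and a8 share exactly the 2 values {2, 6}; by pigeonhole those values go to them, so strike 2, 6 from a1, a5.
That leaves a1 = 3. So a2, a3 can't be 3.
So a3 = 5.

5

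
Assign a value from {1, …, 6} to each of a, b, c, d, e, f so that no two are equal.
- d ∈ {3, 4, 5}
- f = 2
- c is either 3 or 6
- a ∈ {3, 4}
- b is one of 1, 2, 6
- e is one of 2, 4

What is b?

1

f has just one choice, so f = 2. Remove 2 from b, e.
That leaves e = 4. Strike 4 from a, d.
a must be 3 (only option left). Strike 3 from c, d.
c has just one choice, so c = 6. Eliminate 6 elsewhere: b.
So b = 1.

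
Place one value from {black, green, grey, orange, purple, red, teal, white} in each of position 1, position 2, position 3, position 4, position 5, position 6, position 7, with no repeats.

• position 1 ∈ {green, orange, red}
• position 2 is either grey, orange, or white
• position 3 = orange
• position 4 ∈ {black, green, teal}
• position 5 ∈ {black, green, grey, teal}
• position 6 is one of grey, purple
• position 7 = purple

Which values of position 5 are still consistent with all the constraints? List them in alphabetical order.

position 3 has just one choice, so position 3 = orange. Strike orange from position 1, position 2.
position 7 must be purple (only option left). So position 6 can't be purple.
That leaves position 6 = grey. So position 2, position 5 can't be grey.
position 2 has just one choice, so position 2 = white.
No further eliminations apply; position 5 can still be any of black, green, teal.

black, green, teal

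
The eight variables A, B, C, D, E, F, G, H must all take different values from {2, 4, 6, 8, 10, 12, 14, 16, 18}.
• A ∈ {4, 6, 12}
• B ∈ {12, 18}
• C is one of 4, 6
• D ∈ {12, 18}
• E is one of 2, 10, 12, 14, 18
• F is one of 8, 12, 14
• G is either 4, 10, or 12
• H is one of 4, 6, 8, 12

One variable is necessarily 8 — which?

The 8 variables together cover exactly {2, 4, 6, 8, 10, 12, 14, 18} — 8 values for 8 variables — and 2 appears only in E's list, so E = 2.
The 7 still-open variables together cover exactly {4, 6, 8, 10, 12, 14, 18} — 7 values for 7 variables — and 10 appears only in G's list, so G = 10.
Among the 6 still-open variables, 14 fits only F (and all 6 values in {4, 6, 8, 12, 14, 18} must be used), so F = 14.
The 5 still-open variables together cover exactly {4, 6, 8, 12, 18} — 5 values for 5 variables — and 8 appears only in H's list, so H = 8.

H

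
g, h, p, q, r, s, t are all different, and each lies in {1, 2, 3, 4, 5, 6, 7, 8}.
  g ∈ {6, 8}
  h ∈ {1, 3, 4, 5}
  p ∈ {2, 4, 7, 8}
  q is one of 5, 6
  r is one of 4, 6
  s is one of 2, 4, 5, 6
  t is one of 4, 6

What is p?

7

r and t share exactly the 2 values {4, 6}; by pigeonhole those values go to them, so strike 4, 6 from g, h, p, q, s.
g has just one choice, so g = 8. So p can't be 8.
q has just one choice, so q = 5. Strike 5 from h, s.
s must be 2 (only option left). Remove 2 from p.
So p = 7.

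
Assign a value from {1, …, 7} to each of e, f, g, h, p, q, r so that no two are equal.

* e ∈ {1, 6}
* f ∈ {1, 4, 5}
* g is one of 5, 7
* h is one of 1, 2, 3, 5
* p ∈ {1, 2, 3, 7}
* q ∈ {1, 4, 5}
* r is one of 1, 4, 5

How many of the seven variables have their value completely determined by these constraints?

Among the 7 variables, 6 fits only e (and all 7 values in {1, 2, 3, 4, 5, 6, 7} must be used), so e = 6.
The 3 variables f, q, r are confined to {1, 4, 5}, which locks those values in; drop them from g, h, p.
g's domain is down to {7}, so g = 7. Eliminate 7 elsewhere: p.
Determined: e=6, g=7. The other variables each still have more than one consistent value. That makes 2.

2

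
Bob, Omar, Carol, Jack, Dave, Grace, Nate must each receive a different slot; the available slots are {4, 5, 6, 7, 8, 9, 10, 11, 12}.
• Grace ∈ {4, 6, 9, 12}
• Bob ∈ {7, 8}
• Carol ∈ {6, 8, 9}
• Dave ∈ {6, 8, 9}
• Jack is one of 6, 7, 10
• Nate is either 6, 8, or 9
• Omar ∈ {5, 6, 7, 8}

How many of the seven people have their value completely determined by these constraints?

3

The 3 variables Carol, Dave, Nate are confined to {6, 8, 9}, which locks those values in; drop them from Bob, Omar, Jack, Grace.
That leaves Bob = 7. Eliminate 7 elsewhere: Omar, Jack.
Omar must be 5 (only option left).
Jack's domain is down to {10}, so Jack = 10.
Determined: Bob=7, Omar=5, Jack=10. The other people each still have more than one consistent value. That makes 3.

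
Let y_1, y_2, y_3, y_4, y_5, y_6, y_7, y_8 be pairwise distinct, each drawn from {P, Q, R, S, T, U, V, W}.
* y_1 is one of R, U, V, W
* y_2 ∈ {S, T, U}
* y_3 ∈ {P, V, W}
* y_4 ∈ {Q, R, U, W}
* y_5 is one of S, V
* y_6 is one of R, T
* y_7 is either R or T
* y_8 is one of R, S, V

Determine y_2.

The 8 variables together cover exactly {P, Q, R, S, T, U, V, W} — 8 values for 8 variables — and P appears only in y_3's list, so y_3 = P.
The 7 still-open variables draw from only 7 values {Q, R, S, T, U, V, W}, so each is used; only y_4 can be Q, hence y_4 = Q.
Among the 6 still-open variables, W fits only y_1 (and all 6 values in {R, S, T, U, V, W} must be used), so y_1 = W.
Among the 5 still-open variables, U fits only y_2 (and all 5 values in {R, S, T, U, V} must be used), so y_2 = U.

U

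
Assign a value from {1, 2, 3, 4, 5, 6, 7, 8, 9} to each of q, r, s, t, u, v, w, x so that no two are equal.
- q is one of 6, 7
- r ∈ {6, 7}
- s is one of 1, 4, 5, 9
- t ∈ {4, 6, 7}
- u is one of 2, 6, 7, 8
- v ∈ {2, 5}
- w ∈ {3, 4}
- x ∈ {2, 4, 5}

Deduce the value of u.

8

q and r share exactly the 2 values {6, 7}; by pigeonhole those values go to them, so strike 6, 7 from t, u.
t's domain is down to {4}, so t = 4. So s, w, x can't be 4.
That leaves w = 3.
v and x between them cover only {2, 5} — a naked pair. Remove those values from s, u.
So u = 8.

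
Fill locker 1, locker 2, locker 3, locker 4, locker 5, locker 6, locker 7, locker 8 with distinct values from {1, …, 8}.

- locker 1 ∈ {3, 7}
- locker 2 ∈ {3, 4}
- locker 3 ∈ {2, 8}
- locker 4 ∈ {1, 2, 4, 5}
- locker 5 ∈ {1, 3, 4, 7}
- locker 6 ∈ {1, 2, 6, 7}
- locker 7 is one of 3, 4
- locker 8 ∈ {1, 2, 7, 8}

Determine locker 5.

1

The 8 variables draw from only 8 values {1, 2, 3, 4, 5, 6, 7, 8}, so each is used; only locker 4 can be 5, hence locker 4 = 5.
The 7 still-open variables together cover exactly {1, 2, 3, 4, 6, 7, 8} — 7 values for 7 variables — and 6 appears only in locker 6's list, so locker 6 = 6.
The 2 variables locker 2 and locker 7 are confined to {3, 4}, which locks those values in; drop them from locker 1, locker 5.
locker 1's domain is down to {7}, so locker 1 = 7. Remove 7 from locker 5, locker 8.
So locker 5 = 1.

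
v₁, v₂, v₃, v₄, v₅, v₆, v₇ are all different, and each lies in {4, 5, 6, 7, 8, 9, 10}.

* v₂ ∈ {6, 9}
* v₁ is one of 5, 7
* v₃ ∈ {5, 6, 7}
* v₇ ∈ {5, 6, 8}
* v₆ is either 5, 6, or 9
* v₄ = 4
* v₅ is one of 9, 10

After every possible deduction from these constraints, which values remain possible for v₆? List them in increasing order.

5, 6, 9

v₄ has just one choice, so v₄ = 4.
Among the 6 still-open variables, 8 fits only v₇ (and all 6 values in {5, 6, 7, 8, 9, 10} must be used), so v₇ = 8.
The 5 still-open variables together cover exactly {5, 6, 7, 9, 10} — 5 values for 5 variables — and 10 appears only in v₅'s list, so v₅ = 10.
No further eliminations apply; v₆ can still be any of 5, 6, 9.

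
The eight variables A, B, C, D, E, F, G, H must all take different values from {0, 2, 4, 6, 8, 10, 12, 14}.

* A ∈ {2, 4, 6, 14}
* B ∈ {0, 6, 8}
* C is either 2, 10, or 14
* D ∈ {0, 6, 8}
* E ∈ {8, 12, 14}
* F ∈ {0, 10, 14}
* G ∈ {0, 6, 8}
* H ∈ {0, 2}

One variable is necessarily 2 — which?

The 8 variables together cover exactly {0, 2, 4, 6, 8, 10, 12, 14} — 8 values for 8 variables — and 4 appears only in A's list, so A = 4.
The 7 still-open variables together cover exactly {0, 2, 6, 8, 10, 12, 14} — 7 values for 7 variables — and 12 appears only in E's list, so E = 12.
The 3 variables B, D, G are confined to {0, 6, 8}, which locks those values in; drop them from F, H.
So 2 goes to H.

H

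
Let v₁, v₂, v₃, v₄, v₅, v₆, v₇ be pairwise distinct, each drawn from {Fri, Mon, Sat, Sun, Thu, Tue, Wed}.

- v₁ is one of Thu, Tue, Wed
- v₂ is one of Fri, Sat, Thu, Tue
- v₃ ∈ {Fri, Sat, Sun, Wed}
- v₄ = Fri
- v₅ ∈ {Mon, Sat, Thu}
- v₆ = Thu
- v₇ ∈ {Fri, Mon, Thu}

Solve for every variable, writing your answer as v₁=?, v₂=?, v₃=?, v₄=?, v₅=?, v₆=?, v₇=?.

v₄ has just one choice, so v₄ = Fri. So v₂, v₃, v₇ can't be Fri.
v₆ must be Thu (only option left). Eliminate Thu elsewhere: v₁, v₂, v₅, v₇.
v₇ has just one choice, so v₇ = Mon. Eliminate Mon elsewhere: v₅.
v₅ has just one choice, so v₅ = Sat. Eliminate Sat elsewhere: v₂, v₃.
v₂'s domain is down to {Tue}, so v₂ = Tue. Strike Tue from v₁.
v₁ has just one choice, so v₁ = Wed. Strike Wed from v₃.
v₃ has just one choice, so v₃ = Sun.

v₁=Wed, v₂=Tue, v₃=Sun, v₄=Fri, v₅=Sat, v₆=Thu, v₇=Mon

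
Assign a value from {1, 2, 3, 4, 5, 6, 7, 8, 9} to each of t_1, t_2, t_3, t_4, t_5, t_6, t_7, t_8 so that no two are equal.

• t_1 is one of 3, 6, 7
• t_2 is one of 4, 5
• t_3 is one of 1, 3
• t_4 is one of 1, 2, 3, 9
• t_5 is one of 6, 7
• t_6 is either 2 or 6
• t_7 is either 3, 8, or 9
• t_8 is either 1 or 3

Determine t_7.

t_3 and t_8 share exactly the 2 values {1, 3}; by pigeonhole those values go to them, so strike 1, 3 from t_1, t_4, t_7.
The 2 variables t_1 and t_5 are confined to {6, 7}, which locks those values in; drop them from t_6.
t_6 has just one choice, so t_6 = 2. So t_4 can't be 2.
t_4 has just one choice, so t_4 = 9. So t_7 can't be 9.
So t_7 = 8.

8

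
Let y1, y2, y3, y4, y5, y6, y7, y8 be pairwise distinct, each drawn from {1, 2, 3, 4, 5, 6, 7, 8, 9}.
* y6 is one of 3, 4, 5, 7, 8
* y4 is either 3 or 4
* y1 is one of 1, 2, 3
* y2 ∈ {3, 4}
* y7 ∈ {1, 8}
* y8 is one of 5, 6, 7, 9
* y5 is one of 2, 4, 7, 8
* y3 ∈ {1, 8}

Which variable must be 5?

y6

y2 and y4 share exactly the 2 values {3, 4}; by pigeonhole those values go to them, so strike 3, 4 from y1, y5, y6.
y3 and y7 share exactly the 2 values {1, 8}; by pigeonhole those values go to them, so strike 1, 8 from y1, y5, y6.
y1's domain is down to {2}, so y1 = 2. Strike 2 from y5.
y5 has just one choice, so y5 = 7. Remove 7 from y6, y8.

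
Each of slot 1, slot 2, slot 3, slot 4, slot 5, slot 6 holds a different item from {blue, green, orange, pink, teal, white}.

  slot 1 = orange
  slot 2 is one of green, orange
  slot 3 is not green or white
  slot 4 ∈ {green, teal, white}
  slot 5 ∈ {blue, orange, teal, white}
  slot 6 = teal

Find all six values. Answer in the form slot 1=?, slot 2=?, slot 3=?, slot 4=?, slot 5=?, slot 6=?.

slot 1=orange, slot 2=green, slot 3=pink, slot 4=white, slot 5=blue, slot 6=teal

slot 1's domain is down to {orange}, so slot 1 = orange. Eliminate orange elsewhere: slot 2, slot 3, slot 5.
slot 2's domain is down to {green}, so slot 2 = green. Strike green from slot 4.
slot 6 has just one choice, so slot 6 = teal. So slot 3, slot 4, slot 5 can't be teal.
slot 4 has just one choice, so slot 4 = white. Remove white from slot 5.
slot 5 has just one choice, so slot 5 = blue. Eliminate blue elsewhere: slot 3.
slot 3's domain is down to {pink}, so slot 3 = pink.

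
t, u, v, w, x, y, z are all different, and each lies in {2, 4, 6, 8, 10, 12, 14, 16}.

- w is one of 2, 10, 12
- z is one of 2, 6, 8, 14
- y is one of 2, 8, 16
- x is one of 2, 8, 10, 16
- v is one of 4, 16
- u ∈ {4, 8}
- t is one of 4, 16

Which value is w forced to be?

12

t and v share exactly the 2 values {4, 16}; by pigeonhole those values go to them, so strike 4, 16 from u, x, y.
u's domain is down to {8}, so u = 8. So x, y, z can't be 8.
y has just one choice, so y = 2. So w, x, z can't be 2.
x has just one choice, so x = 10. Eliminate 10 elsewhere: w.
So w = 12.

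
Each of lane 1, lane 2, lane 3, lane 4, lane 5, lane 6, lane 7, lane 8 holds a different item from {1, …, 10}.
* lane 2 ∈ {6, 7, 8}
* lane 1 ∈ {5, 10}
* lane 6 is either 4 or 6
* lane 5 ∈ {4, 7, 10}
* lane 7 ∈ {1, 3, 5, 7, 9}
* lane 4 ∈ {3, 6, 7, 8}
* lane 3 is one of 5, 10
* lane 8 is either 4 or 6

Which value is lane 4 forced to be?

3

lane 1 and lane 3 share exactly the 2 values {5, 10}; by pigeonhole those values go to them, so strike 5, 10 from lane 5, lane 7.
The 2 variables lane 6 and lane 8 are confined to {4, 6}, which locks those values in; drop them from lane 2, lane 4, lane 5.
lane 5 has just one choice, so lane 5 = 7. Strike 7 from lane 2, lane 4, lane 7.
lane 2 has just one choice, so lane 2 = 8. Strike 8 from lane 4.
So lane 4 = 3.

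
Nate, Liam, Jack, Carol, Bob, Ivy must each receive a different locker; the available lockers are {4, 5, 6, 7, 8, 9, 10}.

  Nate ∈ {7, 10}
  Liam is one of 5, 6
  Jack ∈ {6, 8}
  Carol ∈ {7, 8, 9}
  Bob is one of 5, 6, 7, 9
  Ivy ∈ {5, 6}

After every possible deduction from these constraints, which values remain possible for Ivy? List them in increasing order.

The 6 variables together cover exactly {5, 6, 7, 8, 9, 10} — 6 values for 6 variables — and 10 appears only in Nate's list, so Nate = 10.
Liam and Ivy between them cover only {5, 6} — a naked pair. Remove those values from Jack, Bob.
Jack must be 8 (only option left). Eliminate 8 elsewhere: Carol.
No further eliminations apply; Ivy can still be any of 5, 6.

5, 6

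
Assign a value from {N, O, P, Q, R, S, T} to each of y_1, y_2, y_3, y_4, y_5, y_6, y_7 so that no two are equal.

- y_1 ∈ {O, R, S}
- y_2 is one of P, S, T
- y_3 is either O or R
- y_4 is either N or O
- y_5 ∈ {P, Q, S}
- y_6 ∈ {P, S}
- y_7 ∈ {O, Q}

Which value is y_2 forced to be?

T

The 7 variables together cover exactly {N, O, P, Q, R, S, T} — 7 values for 7 variables — and N appears only in y_4's list, so y_4 = N.
Among the 6 still-open variables, T fits only y_2 (and all 6 values in {O, P, Q, R, S, T} must be used), so y_2 = T.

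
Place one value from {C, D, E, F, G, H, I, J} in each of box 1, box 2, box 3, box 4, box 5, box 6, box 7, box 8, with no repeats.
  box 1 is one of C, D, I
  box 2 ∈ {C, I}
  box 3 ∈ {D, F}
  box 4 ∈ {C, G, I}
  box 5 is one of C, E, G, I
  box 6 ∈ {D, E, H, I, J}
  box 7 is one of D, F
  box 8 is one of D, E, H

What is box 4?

Among the 8 variables, J fits only box 6 (and all 8 values in {C, D, E, F, G, H, I, J} must be used), so box 6 = J.
The 7 still-open variables draw from only 7 values {C, D, E, F, G, H, I}, so each is used; only box 8 can be H, hence box 8 = H.
Among the 6 still-open variables, E fits only box 5 (and all 6 values in {C, D, E, F, G, I} must be used), so box 5 = E.
Among the 5 still-open variables, G fits only box 4 (and all 5 values in {C, D, F, G, I} must be used), so box 4 = G.

G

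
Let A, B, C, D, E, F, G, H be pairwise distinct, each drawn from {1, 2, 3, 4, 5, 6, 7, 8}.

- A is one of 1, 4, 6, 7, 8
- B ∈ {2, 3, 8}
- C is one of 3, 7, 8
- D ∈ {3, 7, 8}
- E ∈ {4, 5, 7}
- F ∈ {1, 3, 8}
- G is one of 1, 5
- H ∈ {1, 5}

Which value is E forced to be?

4

The 8 variables together cover exactly {1, 2, 3, 4, 5, 6, 7, 8} — 8 values for 8 variables — and 2 appears only in B's list, so B = 2.
The 7 still-open variables together cover exactly {1, 3, 4, 5, 6, 7, 8} — 7 values for 7 variables — and 6 appears only in A's list, so A = 6.
Among the 6 still-open variables, 4 fits only E (and all 6 values in {1, 3, 4, 5, 7, 8} must be used), so E = 4.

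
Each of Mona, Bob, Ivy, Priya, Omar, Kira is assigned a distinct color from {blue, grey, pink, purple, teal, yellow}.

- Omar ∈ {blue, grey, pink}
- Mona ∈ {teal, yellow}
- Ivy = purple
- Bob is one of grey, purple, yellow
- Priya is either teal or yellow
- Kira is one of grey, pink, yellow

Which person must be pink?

Ivy must be purple (only option left). So Bob can't be purple.
The 5 still-open variables together cover exactly {blue, grey, pink, teal, yellow} — 5 values for 5 variables — and blue appears only in Omar's list, so Omar = blue.
Among the 4 still-open variables, pink fits only Kira (and all 4 values in {grey, pink, teal, yellow} must be used), so Kira = pink.

Kira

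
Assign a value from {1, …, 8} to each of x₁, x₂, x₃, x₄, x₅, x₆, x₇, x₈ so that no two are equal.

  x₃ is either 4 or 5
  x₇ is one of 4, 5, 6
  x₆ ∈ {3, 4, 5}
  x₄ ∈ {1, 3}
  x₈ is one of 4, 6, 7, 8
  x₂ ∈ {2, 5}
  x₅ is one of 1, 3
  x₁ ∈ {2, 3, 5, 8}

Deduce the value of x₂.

The 8 variables draw from only 8 values {1, 2, 3, 4, 5, 6, 7, 8}, so each is used; only x₈ can be 7, hence x₈ = 7.
Among the 7 still-open variables, 6 fits only x₇ (and all 7 values in {1, 2, 3, 4, 5, 6, 8} must be used), so x₇ = 6.
Among the 6 still-open variables, 8 fits only x₁ (and all 6 values in {1, 2, 3, 4, 5, 8} must be used), so x₁ = 8.
Among the 5 still-open variables, 2 fits only x₂ (and all 5 values in {1, 2, 3, 4, 5} must be used), so x₂ = 2.

2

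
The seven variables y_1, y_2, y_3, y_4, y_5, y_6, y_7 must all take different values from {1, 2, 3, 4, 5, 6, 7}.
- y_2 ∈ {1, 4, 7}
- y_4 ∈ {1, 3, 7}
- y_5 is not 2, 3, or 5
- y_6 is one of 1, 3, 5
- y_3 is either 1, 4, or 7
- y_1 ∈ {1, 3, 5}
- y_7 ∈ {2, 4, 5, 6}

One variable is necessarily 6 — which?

y_5

Among the 7 variables, 2 fits only y_7 (and all 7 values in {1, 2, 3, 4, 5, 6, 7} must be used), so y_7 = 2.
Among the 6 still-open variables, 6 fits only y_5 (and all 6 values in {1, 3, 4, 5, 6, 7} must be used), so y_5 = 6.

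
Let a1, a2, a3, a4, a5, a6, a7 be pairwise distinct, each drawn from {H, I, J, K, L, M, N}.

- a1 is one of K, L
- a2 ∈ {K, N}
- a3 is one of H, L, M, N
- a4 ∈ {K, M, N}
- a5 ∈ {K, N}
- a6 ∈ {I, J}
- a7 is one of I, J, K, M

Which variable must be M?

a4

The 7 variables together cover exactly {H, I, J, K, L, M, N} — 7 values for 7 variables — and H appears only in a3's list, so a3 = H.
The 6 still-open variables together cover exactly {I, J, K, L, M, N} — 6 values for 6 variables — and L appears only in a1's list, so a1 = L.
a2 and a5 between them cover only {K, N} — a naked pair. Remove those values from a4, a7.
So M goes to a4.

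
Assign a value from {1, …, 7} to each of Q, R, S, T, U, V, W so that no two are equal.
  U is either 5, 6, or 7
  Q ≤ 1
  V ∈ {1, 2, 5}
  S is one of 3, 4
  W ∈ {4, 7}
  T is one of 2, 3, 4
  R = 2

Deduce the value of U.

6

Q's domain is down to {1}, so Q = 1. Eliminate 1 elsewhere: V.
R's domain is down to {2}, so R = 2. Remove 2 from T, V.
That leaves V = 5. Eliminate 5 elsewhere: U.
The 4 still-open variables together cover exactly {3, 4, 6, 7} — 4 values for 4 variables — and 6 appears only in U's list, so U = 6.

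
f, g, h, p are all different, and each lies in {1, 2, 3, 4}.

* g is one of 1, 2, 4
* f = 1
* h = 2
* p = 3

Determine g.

f has just one choice, so f = 1. Remove 1 from g.
h has just one choice, so h = 2. Strike 2 from g.
So g = 4.

4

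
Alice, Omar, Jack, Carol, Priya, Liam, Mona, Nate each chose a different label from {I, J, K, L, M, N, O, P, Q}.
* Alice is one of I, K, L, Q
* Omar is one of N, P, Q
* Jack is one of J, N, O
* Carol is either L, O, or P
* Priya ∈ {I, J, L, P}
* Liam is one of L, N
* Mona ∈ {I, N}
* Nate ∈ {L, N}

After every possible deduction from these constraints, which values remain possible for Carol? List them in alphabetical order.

The 8 variables together cover exactly {I, J, K, L, N, O, P, Q} — 8 values for 8 variables — and K appears only in Alice's list, so Alice = K.
Among the 7 still-open variables, Q fits only Omar (and all 7 values in {I, J, L, N, O, P, Q} must be used), so Omar = Q.
The 2 variables Liam and Nate are confined to {L, N}, which locks those values in; drop them from Jack, Carol, Priya, Mona.
Mona's domain is down to {I}, so Mona = I. Remove I from Priya.
No further eliminations apply; Carol can still be any of O, P.

O, P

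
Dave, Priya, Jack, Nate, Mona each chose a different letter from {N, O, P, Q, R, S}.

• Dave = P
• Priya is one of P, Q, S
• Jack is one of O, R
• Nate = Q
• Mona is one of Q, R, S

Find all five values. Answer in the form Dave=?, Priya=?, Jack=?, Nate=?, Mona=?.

Dave=P, Priya=S, Jack=O, Nate=Q, Mona=R

Dave must be P (only option left). So Priya can't be P.
Nate's domain is down to {Q}, so Nate = Q. Strike Q from Priya, Mona.
Priya has just one choice, so Priya = S. Eliminate S elsewhere: Mona.
Mona's domain is down to {R}, so Mona = R. Remove R from Jack.
Jack must be O (only option left).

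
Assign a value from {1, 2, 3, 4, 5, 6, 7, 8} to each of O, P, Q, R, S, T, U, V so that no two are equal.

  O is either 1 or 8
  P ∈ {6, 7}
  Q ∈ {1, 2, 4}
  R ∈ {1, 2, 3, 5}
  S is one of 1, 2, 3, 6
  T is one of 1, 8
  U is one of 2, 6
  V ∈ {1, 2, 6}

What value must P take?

7

The 8 variables together cover exactly {1, 2, 3, 4, 5, 6, 7, 8} — 8 values for 8 variables — and 4 appears only in Q's list, so Q = 4.
The 7 still-open variables together cover exactly {1, 2, 3, 5, 6, 7, 8} — 7 values for 7 variables — and 5 appears only in R's list, so R = 5.
Among the 6 still-open variables, 3 fits only S (and all 6 values in {1, 2, 3, 6, 7, 8} must be used), so S = 3.
The 5 still-open variables draw from only 5 values {1, 2, 6, 7, 8}, so each is used; only P can be 7, hence P = 7.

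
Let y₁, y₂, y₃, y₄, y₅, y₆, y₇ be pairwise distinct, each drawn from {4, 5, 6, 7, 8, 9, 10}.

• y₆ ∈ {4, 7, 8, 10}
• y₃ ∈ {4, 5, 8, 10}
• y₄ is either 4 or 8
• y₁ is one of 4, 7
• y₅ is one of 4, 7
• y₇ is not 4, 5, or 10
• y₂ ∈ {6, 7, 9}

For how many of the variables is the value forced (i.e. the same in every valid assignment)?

The 7 variables draw from only 7 values {4, 5, 6, 7, 8, 9, 10}, so each is used; only y₃ can be 5, hence y₃ = 5.
The 6 still-open variables together cover exactly {4, 6, 7, 8, 9, 10} — 6 values for 6 variables — and 10 appears only in y₆'s list, so y₆ = 10.
y₁ and y₅ between them cover only {4, 7} — a naked pair. Remove those values from y₂, y₄, y₇.
That leaves y₄ = 8. Eliminate 8 elsewhere: y₇.
Determined: y₃=5, y₄=8, y₆=10. The other variables each still have more than one consistent value. That makes 3.

3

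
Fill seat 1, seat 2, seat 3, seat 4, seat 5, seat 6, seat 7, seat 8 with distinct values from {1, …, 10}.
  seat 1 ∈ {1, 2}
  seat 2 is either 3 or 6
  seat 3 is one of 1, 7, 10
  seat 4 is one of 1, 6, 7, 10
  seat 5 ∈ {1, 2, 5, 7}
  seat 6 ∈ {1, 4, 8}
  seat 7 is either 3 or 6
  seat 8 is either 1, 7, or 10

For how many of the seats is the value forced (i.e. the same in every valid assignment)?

seat 2 and seat 7 between them cover only {3, 6} — a naked pair. Remove those values from seat 4.
The 3 variables seat 3, seat 4, seat 8 are confined to {1, 7, 10}, which locks those values in; drop them from seat 1, seat 5, seat 6.
seat 1 must be 2 (only option left). So seat 5 can't be 2.
seat 5 must be 5 (only option left).
Determined: seat 1=2, seat 5=5. The other seats each still have more than one consistent value. That makes 2.

2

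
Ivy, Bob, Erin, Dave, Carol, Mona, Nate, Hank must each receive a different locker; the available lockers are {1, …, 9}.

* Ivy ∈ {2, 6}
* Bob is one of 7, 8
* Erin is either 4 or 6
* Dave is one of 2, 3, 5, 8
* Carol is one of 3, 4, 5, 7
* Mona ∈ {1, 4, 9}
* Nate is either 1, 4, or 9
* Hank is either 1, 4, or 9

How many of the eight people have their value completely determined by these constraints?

2

Mona, Nate, Hank share exactly the 3 values {1, 4, 9}; by pigeonhole those values go to them, so strike 1, 4, 9 from Erin, Carol.
That leaves Erin = 6. Strike 6 from Ivy.
Ivy has just one choice, so Ivy = 2. So Dave can't be 2.
Determined: Ivy=2, Erin=6. The other people each still have more than one consistent value. That makes 2.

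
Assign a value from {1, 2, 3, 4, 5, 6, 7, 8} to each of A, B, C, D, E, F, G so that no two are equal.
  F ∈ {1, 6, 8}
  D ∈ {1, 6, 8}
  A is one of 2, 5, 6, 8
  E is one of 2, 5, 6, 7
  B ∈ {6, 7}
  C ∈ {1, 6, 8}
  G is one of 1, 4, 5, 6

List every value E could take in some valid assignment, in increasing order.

The 7 variables draw from only 7 values {1, 2, 4, 5, 6, 7, 8}, so each is used; only G can be 4, hence G = 4.
C, D, F between them cover only {1, 6, 8} — a naked triple. Remove those values from A, B, E.
B's domain is down to {7}, so B = 7. Eliminate 7 elsewhere: E.
No further eliminations apply; E can still be any of 2, 5.

2, 5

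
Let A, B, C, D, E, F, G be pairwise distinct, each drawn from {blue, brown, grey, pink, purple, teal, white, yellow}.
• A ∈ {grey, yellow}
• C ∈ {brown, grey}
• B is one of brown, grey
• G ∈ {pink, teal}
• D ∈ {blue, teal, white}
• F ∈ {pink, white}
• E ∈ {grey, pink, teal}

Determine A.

The 7 variables together cover exactly {blue, brown, grey, pink, teal, white, yellow} — 7 values for 7 variables — and blue appears only in D's list, so D = blue.
The 6 still-open variables draw from only 6 values {brown, grey, pink, teal, white, yellow}, so each is used; only F can be white, hence F = white.
The 5 still-open variables together cover exactly {brown, grey, pink, teal, yellow} — 5 values for 5 variables — and yellow appears only in A's list, so A = yellow.

yellow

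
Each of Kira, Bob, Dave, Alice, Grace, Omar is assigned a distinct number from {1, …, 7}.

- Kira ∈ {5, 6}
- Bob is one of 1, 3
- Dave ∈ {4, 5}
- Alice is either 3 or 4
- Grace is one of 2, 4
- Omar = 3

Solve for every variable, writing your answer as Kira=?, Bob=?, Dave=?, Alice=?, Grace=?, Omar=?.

Kira=6, Bob=1, Dave=5, Alice=4, Grace=2, Omar=3

Omar's domain is down to {3}, so Omar = 3. So Bob, Alice can't be 3.
That leaves Bob = 1.
That leaves Alice = 4. Strike 4 from Dave, Grace.
That leaves Grace = 2.
Dave must be 5 (only option left). Eliminate 5 elsewhere: Kira.
Kira has just one choice, so Kira = 6.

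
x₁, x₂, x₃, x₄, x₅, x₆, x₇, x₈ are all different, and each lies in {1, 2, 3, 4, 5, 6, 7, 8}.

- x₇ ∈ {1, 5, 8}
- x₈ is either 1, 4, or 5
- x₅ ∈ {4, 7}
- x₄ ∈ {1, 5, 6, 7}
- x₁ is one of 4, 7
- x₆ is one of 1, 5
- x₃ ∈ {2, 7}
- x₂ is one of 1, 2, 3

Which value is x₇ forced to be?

The 8 variables draw from only 8 values {1, 2, 3, 4, 5, 6, 7, 8}, so each is used; only x₂ can be 3, hence x₂ = 3.
Among the 7 still-open variables, 2 fits only x₃ (and all 7 values in {1, 2, 4, 5, 6, 7, 8} must be used), so x₃ = 2.
Among the 6 still-open variables, 6 fits only x₄ (and all 6 values in {1, 4, 5, 6, 7, 8} must be used), so x₄ = 6.
Among the 5 still-open variables, 8 fits only x₇ (and all 5 values in {1, 4, 5, 7, 8} must be used), so x₇ = 8.

8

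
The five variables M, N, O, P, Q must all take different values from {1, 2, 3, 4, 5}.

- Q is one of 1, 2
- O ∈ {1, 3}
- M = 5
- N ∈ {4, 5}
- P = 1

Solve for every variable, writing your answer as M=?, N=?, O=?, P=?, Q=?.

M's domain is down to {5}, so M = 5. So N can't be 5.
That leaves N = 4.
P must be 1 (only option left). Eliminate 1 elsewhere: O, Q.
That leaves Q = 2.
O has just one choice, so O = 3.

M=5, N=4, O=3, P=1, Q=2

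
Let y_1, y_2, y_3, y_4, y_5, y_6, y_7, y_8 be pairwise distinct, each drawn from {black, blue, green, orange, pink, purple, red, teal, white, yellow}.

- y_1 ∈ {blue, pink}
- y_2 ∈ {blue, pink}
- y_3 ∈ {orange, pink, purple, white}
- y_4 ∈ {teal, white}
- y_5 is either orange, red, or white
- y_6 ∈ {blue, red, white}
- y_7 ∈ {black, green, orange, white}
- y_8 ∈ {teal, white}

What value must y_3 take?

y_1 and y_2 share exactly the 2 values {blue, pink}; by pigeonhole those values go to them, so strike blue, pink from y_3, y_6.
The 2 variables y_4 and y_8 are confined to {teal, white}, which locks those values in; drop them from y_3, y_5, y_6, y_7.
y_6 must be red (only option left). So y_5 can't be red.
y_5 has just one choice, so y_5 = orange. So y_3, y_7 can't be orange.
So y_3 = purple.

purple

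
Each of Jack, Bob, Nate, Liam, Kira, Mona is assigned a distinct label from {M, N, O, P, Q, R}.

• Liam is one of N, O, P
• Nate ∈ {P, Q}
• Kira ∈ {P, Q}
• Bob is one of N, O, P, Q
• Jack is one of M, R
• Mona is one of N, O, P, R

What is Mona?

The 6 variables draw from only 6 values {M, N, O, P, Q, R}, so each is used; only Jack can be M, hence Jack = M.
The 5 still-open variables draw from only 5 values {N, O, P, Q, R}, so each is used; only Mona can be R, hence Mona = R.

R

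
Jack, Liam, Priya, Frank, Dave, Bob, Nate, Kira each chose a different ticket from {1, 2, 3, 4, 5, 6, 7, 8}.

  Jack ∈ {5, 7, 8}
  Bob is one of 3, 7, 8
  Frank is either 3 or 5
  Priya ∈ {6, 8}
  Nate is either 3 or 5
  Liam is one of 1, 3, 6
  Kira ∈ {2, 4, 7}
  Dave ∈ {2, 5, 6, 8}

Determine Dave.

The 8 variables together cover exactly {1, 2, 3, 4, 5, 6, 7, 8} — 8 values for 8 variables — and 1 appears only in Liam's list, so Liam = 1.
Among the 7 still-open variables, 4 fits only Kira (and all 7 values in {2, 3, 4, 5, 6, 7, 8} must be used), so Kira = 4.
The 6 still-open variables together cover exactly {2, 3, 5, 6, 7, 8} — 6 values for 6 variables — and 2 appears only in Dave's list, so Dave = 2.

2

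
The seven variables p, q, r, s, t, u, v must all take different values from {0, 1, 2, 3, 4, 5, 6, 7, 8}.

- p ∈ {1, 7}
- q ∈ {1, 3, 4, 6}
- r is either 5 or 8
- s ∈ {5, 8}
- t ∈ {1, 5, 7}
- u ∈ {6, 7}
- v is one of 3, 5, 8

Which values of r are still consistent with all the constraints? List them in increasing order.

The 7 variables together cover exactly {1, 3, 4, 5, 6, 7, 8} — 7 values for 7 variables — and 4 appears only in q's list, so q = 4.
Among the 6 still-open variables, 3 fits only v (and all 6 values in {1, 3, 5, 6, 7, 8} must be used), so v = 3.
The 5 still-open variables together cover exactly {1, 5, 6, 7, 8} — 5 values for 5 variables — and 6 appears only in u's list, so u = 6.
The 2 variables r and s are confined to {5, 8}, which locks those values in; drop them from t.
No further eliminations apply; r can still be any of 5, 8.

5, 8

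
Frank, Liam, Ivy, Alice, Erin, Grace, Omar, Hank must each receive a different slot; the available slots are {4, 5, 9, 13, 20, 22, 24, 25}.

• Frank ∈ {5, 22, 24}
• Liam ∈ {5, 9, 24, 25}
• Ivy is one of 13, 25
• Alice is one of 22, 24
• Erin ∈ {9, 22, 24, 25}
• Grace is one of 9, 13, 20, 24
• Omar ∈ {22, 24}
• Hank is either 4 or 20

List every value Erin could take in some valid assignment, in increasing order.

9, 25

Among the 8 variables, 4 fits only Hank (and all 8 values in {4, 5, 9, 13, 20, 22, 24, 25} must be used), so Hank = 4.
The 7 still-open variables draw from only 7 values {5, 9, 13, 20, 22, 24, 25}, so each is used; only Grace can be 20, hence Grace = 20.
The 6 still-open variables draw from only 6 values {5, 9, 13, 22, 24, 25}, so each is used; only Ivy can be 13, hence Ivy = 13.
The 2 variables Alice and Omar are confined to {22, 24}, which locks those values in; drop them from Frank, Liam, Erin.
Frank has just one choice, so Frank = 5. Remove 5 from Liam.
No further eliminations apply; Erin can still be any of 9, 25.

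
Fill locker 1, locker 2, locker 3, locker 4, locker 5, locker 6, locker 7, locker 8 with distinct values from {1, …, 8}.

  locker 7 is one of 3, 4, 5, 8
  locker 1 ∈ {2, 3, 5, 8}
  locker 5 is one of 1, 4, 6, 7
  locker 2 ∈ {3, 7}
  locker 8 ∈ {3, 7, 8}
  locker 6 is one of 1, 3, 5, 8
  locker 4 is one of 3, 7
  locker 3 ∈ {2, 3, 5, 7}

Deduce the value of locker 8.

8

The 8 variables draw from only 8 values {1, 2, 3, 4, 5, 6, 7, 8}, so each is used; only locker 5 can be 6, hence locker 5 = 6.
Among the 7 still-open variables, 1 fits only locker 6 (and all 7 values in {1, 2, 3, 4, 5, 7, 8} must be used), so locker 6 = 1.
The 6 still-open variables draw from only 6 values {2, 3, 4, 5, 7, 8}, so each is used; only locker 7 can be 4, hence locker 7 = 4.
locker 2 and locker 4 share exactly the 2 values {3, 7}; by pigeonhole those values go to them, so strike 3, 7 from locker 1, locker 3, locker 8.
So locker 8 = 8.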